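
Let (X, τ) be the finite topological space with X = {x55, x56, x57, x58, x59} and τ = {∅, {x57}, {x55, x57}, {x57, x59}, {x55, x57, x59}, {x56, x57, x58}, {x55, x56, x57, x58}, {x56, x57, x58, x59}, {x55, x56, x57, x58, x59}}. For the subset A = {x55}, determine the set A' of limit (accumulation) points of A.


A' = ∅

For each x ∈ X, list the open sets U ∈ τ with x ∈ U, then check whether U ∩ (A ∖ {x}) ≠ ∅ for every such U.
  x = x55: open {x55, x57} ∋ x has {x55, x57} ∩ (A ∖ {x55}) = ∅, so x is NOT a limit point.
  x = x56: open {x56, x57, x58} ∋ x has {x56, x57, x58} ∩ (A ∖ {x56}) = ∅, so x is NOT a limit point.
  x = x57: open {x57} ∋ x has {x57} ∩ (A ∖ {x57}) = ∅, so x is NOT a limit point.
  x = x58: open {x56, x57, x58} ∋ x has {x56, x57, x58} ∩ (A ∖ {x58}) = ∅, so x is NOT a limit point.
  x = x59: open {x57, x59} ∋ x has {x57, x59} ∩ (A ∖ {x59}) = ∅, so x is NOT a limit point.
Collecting: A' = ∅.


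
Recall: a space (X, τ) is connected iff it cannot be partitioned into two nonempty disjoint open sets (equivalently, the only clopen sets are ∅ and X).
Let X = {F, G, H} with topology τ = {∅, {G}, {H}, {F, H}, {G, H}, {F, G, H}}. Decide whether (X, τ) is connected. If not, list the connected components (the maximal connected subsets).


(X, τ) is disconnected; components = [{G}, {F, H}].

Find clopen sets (U ∈ τ with X ∖ U ∈ τ):
  U = ∅, X ∖ U = {F, G, H} — both open, so U is clopen.
  U = {G}, X ∖ U = {F, H} — both open, so U is clopen.
  U = {F, H}, X ∖ U = {G} — both open, so U is clopen.
  U = {F, G, H}, X ∖ U = ∅ — both open, so U is clopen.
Nontrivial clopen(s) exist: e.g. {G}. So (X, τ) is disconnected.
Compute connected components by grouping points that agree on all clopens:
  component: {G}
  component: {F, H}


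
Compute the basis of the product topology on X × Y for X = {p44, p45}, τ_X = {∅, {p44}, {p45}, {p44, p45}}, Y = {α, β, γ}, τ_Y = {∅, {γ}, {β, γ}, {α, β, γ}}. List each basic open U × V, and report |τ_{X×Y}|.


Basis B = {∅ × ∅, {p44} × {γ}, {p45} × {γ}, {p44} × {β, γ}, {p44, p45} × {γ}, {p45} × {β, γ}, {p44} × {α, β, γ}, {p45} × {α, β, γ}, {p44, p45} × {β, γ}, {p44, p45} × {α, β, γ}}; |τ_{X×Y}| = 16.

Enumerate products U × V with U ∈ τ_X, V ∈ τ_Y (deduplicated):
  ∅ × ∅ = {} (∅)
  {p44} × {γ} = {(p44,γ)}
  {p45} × {γ} = {(p45,γ)}
  {p44} × {β, γ} = {(p44,β), (p44,γ)}
  {p44, p45} × {γ} = {(p44,γ), (p45,γ)}
  {p45} × {β, γ} = {(p45,β), (p45,γ)}
  {p44} × {α, β, γ} = {(p44,α), (p44,β), (p44,γ)}
  {p45} × {α, β, γ} = {(p45,α), (p45,β), (p45,γ)}
  {p44, p45} × {β, γ} = {(p44,β), (p44,γ), (p45,β), (p45,γ)}
  {p44, p45} × {α, β, γ} = {(p44,α), (p44,β), (p44,γ), (p45,α), (p45,β), (p45,γ)}
These 10 distinct sets form the basis B.
Close under arbitrary unions to get τ_{X×Y}; counting gives |τ_{X×Y}| = 16.


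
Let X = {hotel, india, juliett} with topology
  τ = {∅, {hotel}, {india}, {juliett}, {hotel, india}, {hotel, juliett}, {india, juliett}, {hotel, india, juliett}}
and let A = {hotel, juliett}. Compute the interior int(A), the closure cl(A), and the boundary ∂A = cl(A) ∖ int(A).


int(A) = {hotel, juliett}, cl(A) = {hotel, juliett}, ∂A = ∅.

Closed sets in (X, τ) are complements of opens:
  closed(X, τ) = {∅, {hotel}, {india}, {juliett}, {hotel, india}, {hotel, juliett}, {india, juliett}, {hotel, india, juliett}}.
int(A) = ⋃ {U ∈ τ : U ⊆ A}. Opens contained in A: ∅, {hotel}, {juliett}, {hotel, juliett}.
Taking the union of these: int(A) = {hotel, juliett}.
cl(A) = ⋂ {C closed : A ⊆ C}. Closed sets containing A: {hotel, juliett}, {hotel, india, juliett}.
Intersecting these: cl(A) = {hotel, juliett}.
∂A = cl(A) ∖ int(A) = {hotel, juliett} ∖ {hotel, juliett} = ∅.


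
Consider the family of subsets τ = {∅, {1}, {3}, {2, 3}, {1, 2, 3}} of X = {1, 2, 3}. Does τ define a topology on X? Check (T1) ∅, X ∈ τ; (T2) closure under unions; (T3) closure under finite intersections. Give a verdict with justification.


τ is NOT a topology on X.

Axiom (T1): ∅ ∈ τ? Yes; X ∈ τ? Yes.
Axiom (T2/T3): check pairwise unions and intersections of members of τ.
Counterexample for (T2): {1} ∪ {3} = {1, 3} ∉ τ. Therefore τ is NOT a topology.


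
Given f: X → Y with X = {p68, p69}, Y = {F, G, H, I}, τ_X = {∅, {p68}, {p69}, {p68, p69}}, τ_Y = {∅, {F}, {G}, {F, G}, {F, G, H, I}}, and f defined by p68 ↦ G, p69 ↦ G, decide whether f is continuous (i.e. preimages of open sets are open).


f IS continuous.

Compute f^{-1}(U) for each U ∈ τ_Y:
  U = ∅: f^{-1}(U) = ∅ ∈ τ_X ✓.
  U = {F}: f^{-1}(U) = ∅ ∈ τ_X ✓.
  U = {G}: f^{-1}(U) = {p68, p69} ∈ τ_X ✓.
  U = {F, G}: f^{-1}(U) = {p68, p69} ∈ τ_X ✓.
  U = {F, G, H, I}: f^{-1}(U) = {p68, p69} ∈ τ_X ✓.
Every preimage lies in τ_X, so f IS continuous.


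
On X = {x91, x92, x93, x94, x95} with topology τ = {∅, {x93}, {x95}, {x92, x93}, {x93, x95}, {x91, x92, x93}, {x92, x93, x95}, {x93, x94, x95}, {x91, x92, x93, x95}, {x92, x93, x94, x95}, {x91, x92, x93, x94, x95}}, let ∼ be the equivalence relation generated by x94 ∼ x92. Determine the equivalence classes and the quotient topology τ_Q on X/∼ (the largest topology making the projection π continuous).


X/∼ = {[x91], [x92=x94], [x93], [x95]}; |τ_Q| = 6.

Equivalence classes: [x91], [x92=x94], [x93], [x95].
Quotient map π: X → X/∼ sends x91 ↦ [x91], x92 ↦ [x92=x94], x93 ↦ [x93], x94 ↦ [x92=x94], x95 ↦ [x95].
For each subset V ⊆ X/∼, compute π^{-1}(V) ⊆ X and check whether π^{-1}(V) ∈ τ. V is open in τ_Q iff π^{-1}(V) ∈ τ.
  V = {}: π^{-1}(V) = ∅ ∈ τ ✓.
  V = {[x91]}: π^{-1}(V) = {x91} ∉ τ ✗.
  V = {[x92=x94]}: π^{-1}(V) = {x92, x94} ∉ τ ✗.
  V = {[x91], [x92=x94]}: π^{-1}(V) = {x91, x92, x94} ∉ τ ✗.
  V = {[x93]}: π^{-1}(V) = {x93} ∈ τ ✓.
  V = {[x91], [x93]}: π^{-1}(V) = {x91, x93} ∉ τ ✗.
  V = {[x92=x94], [x93]}: π^{-1}(V) = {x92, x93, x94} ∉ τ ✗.
  V = {[x91], [x92=x94], [x93]}: π^{-1}(V) = {x91, x92, x93, x94} ∉ τ ✗.
  V = {[x95]}: π^{-1}(V) = {x95} ∈ τ ✓.
  V = {[x91], [x95]}: π^{-1}(V) = {x91, x95} ∉ τ ✗.
  V = {[x92=x94], [x95]}: π^{-1}(V) = {x92, x94, x95} ∉ τ ✗.
  V = {[x91], [x92=x94], [x95]}: π^{-1}(V) = {x91, x92, x94, x95} ∉ τ ✗.
  V = {[x93], [x95]}: π^{-1}(V) = {x93, x95} ∈ τ ✓.
  V = {[x91], [x93], [x95]}: π^{-1}(V) = {x91, x93, x95} ∉ τ ✗.
  V = {[x92=x94], [x93], [x95]}: π^{-1}(V) = {x92, x93, x94, x95} ∈ τ ✓.
  V = {[x91], [x92=x94], [x93], [x95]}: π^{-1}(V) = {x91, x92, x93, x94, x95} ∈ τ ✓.
Open sets in the quotient: τ_Q = {{}, {[x93]}, {[x95]}, {[x93], [x95]}, {[x92=x94], [x93], [x95]}, {[x91], [x92=x94], [x93], [x95]}} (6 elements).


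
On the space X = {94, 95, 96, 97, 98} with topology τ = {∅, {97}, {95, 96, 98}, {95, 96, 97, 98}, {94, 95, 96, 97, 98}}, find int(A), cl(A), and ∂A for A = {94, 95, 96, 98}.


int(A) = {95, 96, 98}, cl(A) = {94, 95, 96, 98}, ∂A = {94}.

Closed sets in (X, τ) are complements of opens:
  closed(X, τ) = {∅, {94}, {94, 97}, {94, 95, 96, 98}, {94, 95, 96, 97, 98}}.
int(A) = ⋃ {U ∈ τ : U ⊆ A}. Opens contained in A: ∅, {95, 96, 98}.
Taking the union of these: int(A) = {95, 96, 98}.
cl(A) = ⋂ {C closed : A ⊆ C}. Closed sets containing A: {94, 95, 96, 98}, {94, 95, 96, 97, 98}.
Intersecting these: cl(A) = {94, 95, 96, 98}.
∂A = cl(A) ∖ int(A) = {94, 95, 96, 98} ∖ {95, 96, 98} = {94}.


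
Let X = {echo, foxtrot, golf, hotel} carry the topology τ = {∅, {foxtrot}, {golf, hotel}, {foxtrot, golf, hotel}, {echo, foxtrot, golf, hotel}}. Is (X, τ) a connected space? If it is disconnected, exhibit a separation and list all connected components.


(X, τ) is connected.

Find clopen sets (U ∈ τ with X ∖ U ∈ τ):
  U = ∅, X ∖ U = {echo, foxtrot, golf, hotel} — both open, so U is clopen.
  U = {echo, foxtrot, golf, hotel}, X ∖ U = ∅ — both open, so U is clopen.
Only trivial clopens (∅ and X) exist, so (X, τ) is connected.
Compute connected components by grouping points that agree on all clopens:
  component: {echo, foxtrot, golf, hotel}


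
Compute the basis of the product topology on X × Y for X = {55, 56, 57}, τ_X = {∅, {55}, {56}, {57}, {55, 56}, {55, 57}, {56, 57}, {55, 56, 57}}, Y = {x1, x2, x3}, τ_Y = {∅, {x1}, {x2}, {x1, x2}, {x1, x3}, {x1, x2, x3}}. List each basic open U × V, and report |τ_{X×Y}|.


Basis B = {∅ × ∅, {55} × {x1}, {55} × {x2}, {56} × {x1}, {56} × {x2}, {57} × {x1}, {57} × {x2}, {55} × {x1, x2}, {55} × {x1, x3}, {55, 56} × {x1}, {55, 57} × {x1}, {55, 56} × {x2}, {55, 57} × {x2}, {56} × {x1, x2}, {56} × {x1, x3}, {56, 57} × {x1}, {56, 57} × {x2}, {57} × {x1, x2}, {57} × {x1, x3}, {55} × {x1, x2, x3}, {55, 56, 57} × {x1}, {55, 56, 57} × {x2}, {56} × {x1, x2, x3}, {57} × {x1, x2, x3}, {55, 56} × {x1, x2}, {55, 57} × {x1, x2}, {55, 56} × {x1, x3}, {55, 57} × {x1, x3}, {56, 57} × {x1, x2}, {56, 57} × {x1, x3}, {55, 56} × {x1, x2, x3}, {55, 57} × {x1, x2, x3}, {55, 56, 57} × {x1, x2}, {55, 56, 57} × {x1, x3}, {56, 57} × {x1, x2, x3}, {55, 56, 57} × {x1, x2, x3}}; |τ_{X×Y}| = 216.

Enumerate products U × V with U ∈ τ_X, V ∈ τ_Y (deduplicated):
  ∅ × ∅ = {} (∅)
  {55} × {x1} = {(55,x1)}
  {55} × {x2} = {(55,x2)}
  {56} × {x1} = {(56,x1)}
  {56} × {x2} = {(56,x2)}
  {57} × {x1} = {(57,x1)}
  {57} × {x2} = {(57,x2)}
  {55} × {x1, x2} = {(55,x1), (55,x2)}
  {55} × {x1, x3} = {(55,x1), (55,x3)}
  {55, 56} × {x1} = {(55,x1), (56,x1)}
  {55, 57} × {x1} = {(55,x1), (57,x1)}
  {55, 56} × {x2} = {(55,x2), (56,x2)}
  {55, 57} × {x2} = {(55,x2), (57,x2)}
  {56} × {x1, x2} = {(56,x1), (56,x2)}
  {56} × {x1, x3} = {(56,x1), (56,x3)}
  {56, 57} × {x1} = {(56,x1), (57,x1)}
  {56, 57} × {x2} = {(56,x2), (57,x2)}
  {57} × {x1, x2} = {(57,x1), (57,x2)}
  {57} × {x1, x3} = {(57,x1), (57,x3)}
  {55} × {x1, x2, x3} = {(55,x1), (55,x2), (55,x3)}
  {55, 56, 57} × {x1} = {(55,x1), (56,x1), (57,x1)}
  {55, 56, 57} × {x2} = {(55,x2), (56,x2), (57,x2)}
  {56} × {x1, x2, x3} = {(56,x1), (56,x2), (56,x3)}
  {57} × {x1, x2, x3} = {(57,x1), (57,x2), (57,x3)}
  {55, 56} × {x1, x2} = {(55,x1), (55,x2), (56,x1), (56,x2)}
  {55, 57} × {x1, x2} = {(55,x1), (55,x2), (57,x1), (57,x2)}
  {55, 56} × {x1, x3} = {(55,x1), (55,x3), (56,x1), (56,x3)}
  {55, 57} × {x1, x3} = {(55,x1), (55,x3), (57,x1), (57,x3)}
  {56, 57} × {x1, x2} = {(56,x1), (56,x2), (57,x1), (57,x2)}
  {56, 57} × {x1, x3} = {(56,x1), (56,x3), (57,x1), (57,x3)}
  {55, 56} × {x1, x2, x3} = {(55,x1), (55,x2), (55,x3), (56,x1), (56,x2), (56,x3)}
  {55, 57} × {x1, x2, x3} = {(55,x1), (55,x2), (55,x3), (57,x1), (57,x2), (57,x3)}
  {55, 56, 57} × {x1, x2} = {(55,x1), (55,x2), (56,x1), (56,x2), (57,x1), (57,x2)}
  {55, 56, 57} × {x1, x3} = {(55,x1), (55,x3), (56,x1), (56,x3), (57,x1), (57,x3)}
  {56, 57} × {x1, x2, x3} = {(56,x1), (56,x2), (56,x3), (57,x1), (57,x2), (57,x3)}
  {55, 56, 57} × {x1, x2, x3} = {(55,x1), (55,x2), (55,x3), (56,x1), (56,x2), (56,x3), (57,x1), (57,x2), (57,x3)}
These 36 distinct sets form the basis B.
Close under arbitrary unions to get τ_{X×Y}; counting gives |τ_{X×Y}| = 216.


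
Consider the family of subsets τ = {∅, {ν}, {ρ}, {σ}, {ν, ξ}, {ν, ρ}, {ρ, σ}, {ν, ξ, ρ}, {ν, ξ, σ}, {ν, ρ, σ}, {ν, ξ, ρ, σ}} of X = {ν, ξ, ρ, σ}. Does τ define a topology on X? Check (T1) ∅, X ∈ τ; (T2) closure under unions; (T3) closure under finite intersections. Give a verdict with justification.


τ is NOT a topology on X.

Axiom (T1): ∅ ∈ τ? Yes; X ∈ τ? Yes.
Axiom (T2/T3): check pairwise unions and intersections of members of τ.
Counterexample for (T2): {ν} ∪ {σ} = {ν, σ} ∉ τ. Therefore τ is NOT a topology.


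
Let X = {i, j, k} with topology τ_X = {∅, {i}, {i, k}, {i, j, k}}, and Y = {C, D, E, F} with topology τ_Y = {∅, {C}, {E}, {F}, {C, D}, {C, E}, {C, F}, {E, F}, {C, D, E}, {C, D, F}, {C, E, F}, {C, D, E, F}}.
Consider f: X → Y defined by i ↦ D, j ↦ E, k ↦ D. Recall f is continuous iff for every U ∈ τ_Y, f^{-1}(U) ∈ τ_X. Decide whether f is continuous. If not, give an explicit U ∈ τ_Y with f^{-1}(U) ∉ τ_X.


f is NOT continuous.

Compute f^{-1}(U) for each U ∈ τ_Y:
  U = ∅: f^{-1}(U) = ∅ ∈ τ_X ✓.
  U = {C}: f^{-1}(U) = ∅ ∈ τ_X ✓.
  U = {E}: f^{-1}(U) = {j} ∉ τ_X ✗.
  U = {F}: f^{-1}(U) = ∅ ∈ τ_X ✓.
  U = {C, D}: f^{-1}(U) = {i, k} ∈ τ_X ✓.
  U = {C, E}: f^{-1}(U) = {j} ∉ τ_X ✗.
  U = {C, F}: f^{-1}(U) = ∅ ∈ τ_X ✓.
  U = {E, F}: f^{-1}(U) = {j} ∉ τ_X ✗.
  U = {C, D, E}: f^{-1}(U) = {i, j, k} ∈ τ_X ✓.
  U = {C, D, F}: f^{-1}(U) = {i, k} ∈ τ_X ✓.
  U = {C, E, F}: f^{-1}(U) = {j} ∉ τ_X ✗.
  U = {C, D, E, F}: f^{-1}(U) = {i, j, k} ∈ τ_X ✓.
Found U = {E} with f^{-1}(U) = {j} not in τ_X. Therefore f is NOT continuous.


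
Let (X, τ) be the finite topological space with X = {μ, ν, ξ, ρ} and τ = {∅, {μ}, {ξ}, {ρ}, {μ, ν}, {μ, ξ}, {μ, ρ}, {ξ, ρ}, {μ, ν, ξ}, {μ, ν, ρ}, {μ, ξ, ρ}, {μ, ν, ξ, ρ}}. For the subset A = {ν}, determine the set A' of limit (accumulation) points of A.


A' = ∅

For each x ∈ X, list the open sets U ∈ τ with x ∈ U, then check whether U ∩ (A ∖ {x}) ≠ ∅ for every such U.
  x = μ: open {μ} ∋ x has {μ} ∩ (A ∖ {μ}) = ∅, so x is NOT a limit point.
  x = ν: open {μ, ν} ∋ x has {μ, ν} ∩ (A ∖ {ν}) = ∅, so x is NOT a limit point.
  x = ξ: open {ξ} ∋ x has {ξ} ∩ (A ∖ {ξ}) = ∅, so x is NOT a limit point.
  x = ρ: open {ρ} ∋ x has {ρ} ∩ (A ∖ {ρ}) = ∅, so x is NOT a limit point.
Collecting: A' = ∅.


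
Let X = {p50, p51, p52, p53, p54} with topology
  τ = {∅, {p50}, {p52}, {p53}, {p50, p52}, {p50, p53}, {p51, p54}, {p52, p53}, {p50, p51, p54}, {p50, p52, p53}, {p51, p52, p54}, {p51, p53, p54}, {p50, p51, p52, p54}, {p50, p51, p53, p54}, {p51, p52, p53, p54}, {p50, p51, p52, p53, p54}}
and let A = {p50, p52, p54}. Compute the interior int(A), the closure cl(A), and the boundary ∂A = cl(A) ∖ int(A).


int(A) = {p50, p52}, cl(A) = {p50, p51, p52, p54}, ∂A = {p51, p54}.

Closed sets in (X, τ) are complements of opens:
  closed(X, τ) = {∅, {p50}, {p52}, {p53}, {p50, p52}, {p50, p53}, {p51, p54}, {p52, p53}, {p50, p51, p54}, {p50, p52, p53}, {p51, p52, p54}, {p51, p53, p54}, {p50, p51, p52, p54}, {p50, p51, p53, p54}, {p51, p52, p53, p54}, {p50, p51, p52, p53, p54}}.
int(A) = ⋃ {U ∈ τ : U ⊆ A}. Opens contained in A: ∅, {p50}, {p52}, {p50, p52}.
Taking the union of these: int(A) = {p50, p52}.
cl(A) = ⋂ {C closed : A ⊆ C}. Closed sets containing A: {p50, p51, p52, p54}, {p50, p51, p52, p53, p54}.
Intersecting these: cl(A) = {p50, p51, p52, p54}.
∂A = cl(A) ∖ int(A) = {p50, p51, p52, p54} ∖ {p50, p52} = {p51, p54}.


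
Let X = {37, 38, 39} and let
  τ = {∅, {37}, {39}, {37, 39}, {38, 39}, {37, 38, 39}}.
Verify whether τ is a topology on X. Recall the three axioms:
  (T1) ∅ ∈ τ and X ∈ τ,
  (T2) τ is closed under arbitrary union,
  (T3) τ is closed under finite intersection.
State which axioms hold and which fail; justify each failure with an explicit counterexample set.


τ IS a topology on X.

Axiom (T1): ∅ ∈ τ? Yes; X ∈ τ? Yes.
Axiom (T2/T3): check pairwise unions and intersections of members of τ.
All pairwise intersections and unions checked — each lies in τ. Therefore τ satisfies (T1), (T2), (T3): it IS a topology on X.


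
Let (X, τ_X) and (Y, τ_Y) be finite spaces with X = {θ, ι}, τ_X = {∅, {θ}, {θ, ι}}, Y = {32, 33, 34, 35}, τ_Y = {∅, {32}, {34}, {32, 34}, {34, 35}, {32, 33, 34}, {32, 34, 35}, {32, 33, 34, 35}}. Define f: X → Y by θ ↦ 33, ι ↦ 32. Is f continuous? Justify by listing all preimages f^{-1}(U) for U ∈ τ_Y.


f is NOT continuous.

Compute f^{-1}(U) for each U ∈ τ_Y:
  U = ∅: f^{-1}(U) = ∅ ∈ τ_X ✓.
  U = {32}: f^{-1}(U) = {ι} ∉ τ_X ✗.
  U = {34}: f^{-1}(U) = ∅ ∈ τ_X ✓.
  U = {32, 34}: f^{-1}(U) = {ι} ∉ τ_X ✗.
  U = {34, 35}: f^{-1}(U) = ∅ ∈ τ_X ✓.
  U = {32, 33, 34}: f^{-1}(U) = {θ, ι} ∈ τ_X ✓.
  U = {32, 34, 35}: f^{-1}(U) = {ι} ∉ τ_X ✗.
  U = {32, 33, 34, 35}: f^{-1}(U) = {θ, ι} ∈ τ_X ✓.
Found U = {32} with f^{-1}(U) = {ι} not in τ_X. Therefore f is NOT continuous.


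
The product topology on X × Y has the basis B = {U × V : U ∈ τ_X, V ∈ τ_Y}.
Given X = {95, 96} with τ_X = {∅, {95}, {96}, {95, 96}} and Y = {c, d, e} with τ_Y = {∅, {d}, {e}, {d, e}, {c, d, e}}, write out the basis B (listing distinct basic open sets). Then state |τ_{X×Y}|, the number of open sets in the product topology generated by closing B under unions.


Basis B = {∅ × ∅, {95} × {d}, {95} × {e}, {96} × {d}, {96} × {e}, {95} × {d, e}, {95, 96} × {d}, {95, 96} × {e}, {96} × {d, e}, {95} × {c, d, e}, {96} × {c, d, e}, {95, 96} × {d, e}, {95, 96} × {c, d, e}}; |τ_{X×Y}| = 25.

Enumerate products U × V with U ∈ τ_X, V ∈ τ_Y (deduplicated):
  ∅ × ∅ = {} (∅)
  {95} × {d} = {(95,d)}
  {95} × {e} = {(95,e)}
  {96} × {d} = {(96,d)}
  {96} × {e} = {(96,e)}
  {95} × {d, e} = {(95,d), (95,e)}
  {95, 96} × {d} = {(95,d), (96,d)}
  {95, 96} × {e} = {(95,e), (96,e)}
  {96} × {d, e} = {(96,d), (96,e)}
  {95} × {c, d, e} = {(95,c), (95,d), (95,e)}
  {96} × {c, d, e} = {(96,c), (96,d), (96,e)}
  {95, 96} × {d, e} = {(95,d), (95,e), (96,d), (96,e)}
  {95, 96} × {c, d, e} = {(95,c), (95,d), (95,e), (96,c), (96,d), (96,e)}
These 13 distinct sets form the basis B.
Close under arbitrary unions to get τ_{X×Y}; counting gives |τ_{X×Y}| = 25.


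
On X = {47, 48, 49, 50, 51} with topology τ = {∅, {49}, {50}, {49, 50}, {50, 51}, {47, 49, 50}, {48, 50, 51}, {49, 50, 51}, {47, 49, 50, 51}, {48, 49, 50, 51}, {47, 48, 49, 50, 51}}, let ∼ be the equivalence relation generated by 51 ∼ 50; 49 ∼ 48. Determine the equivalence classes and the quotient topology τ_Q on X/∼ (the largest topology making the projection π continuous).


X/∼ = {[47], [48=49], [50=51]}; |τ_Q| = 4.

Equivalence classes: [47], [48=49], [50=51].
Quotient map π: X → X/∼ sends 47 ↦ [47], 48 ↦ [48=49], 49 ↦ [48=49], 50 ↦ [50=51], 51 ↦ [50=51].
For each subset V ⊆ X/∼, compute π^{-1}(V) ⊆ X and check whether π^{-1}(V) ∈ τ. V is open in τ_Q iff π^{-1}(V) ∈ τ.
  V = {}: π^{-1}(V) = ∅ ∈ τ ✓.
  V = {[47]}: π^{-1}(V) = {47} ∉ τ ✗.
  V = {[48=49]}: π^{-1}(V) = {48, 49} ∉ τ ✗.
  V = {[47], [48=49]}: π^{-1}(V) = {47, 48, 49} ∉ τ ✗.
  V = {[50=51]}: π^{-1}(V) = {50, 51} ∈ τ ✓.
  V = {[47], [50=51]}: π^{-1}(V) = {47, 50, 51} ∉ τ ✗.
  V = {[48=49], [50=51]}: π^{-1}(V) = {48, 49, 50, 51} ∈ τ ✓.
  V = {[47], [48=49], [50=51]}: π^{-1}(V) = {47, 48, 49, 50, 51} ∈ τ ✓.
Open sets in the quotient: τ_Q = {{}, {[50=51]}, {[48=49], [50=51]}, {[47], [48=49], [50=51]}} (4 elements).


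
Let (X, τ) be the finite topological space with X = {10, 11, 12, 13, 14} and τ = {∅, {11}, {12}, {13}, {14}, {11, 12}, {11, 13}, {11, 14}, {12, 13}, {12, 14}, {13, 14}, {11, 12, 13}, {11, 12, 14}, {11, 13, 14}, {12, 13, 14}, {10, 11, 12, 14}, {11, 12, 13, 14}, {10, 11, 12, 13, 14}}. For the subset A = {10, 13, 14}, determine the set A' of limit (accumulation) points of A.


A' = {10}

For each x ∈ X, list the open sets U ∈ τ with x ∈ U, then check whether U ∩ (A ∖ {x}) ≠ ∅ for every such U.
  x = 10: opens ∋ x are {10, 11, 12, 14}, {10, 11, 12, 13, 14}; each meets A ∖ {10}, so x IS a limit point.
  x = 11: open {11} ∋ x has {11} ∩ (A ∖ {11}) = ∅, so x is NOT a limit point.
  x = 12: open {12} ∋ x has {12} ∩ (A ∖ {12}) = ∅, so x is NOT a limit point.
  x = 13: open {13} ∋ x has {13} ∩ (A ∖ {13}) = ∅, so x is NOT a limit point.
  x = 14: open {14} ∋ x has {14} ∩ (A ∖ {14}) = ∅, so x is NOT a limit point.
Collecting: A' = {10}.


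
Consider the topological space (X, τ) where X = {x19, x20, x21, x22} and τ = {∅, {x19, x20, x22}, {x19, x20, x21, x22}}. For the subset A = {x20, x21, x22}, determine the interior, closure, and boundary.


int(A) = ∅, cl(A) = {x19, x20, x21, x22}, ∂A = {x19, x20, x21, x22}.

Closed sets in (X, τ) are complements of opens:
  closed(X, τ) = {∅, {x21}, {x19, x20, x21, x22}}.
int(A) = ⋃ {U ∈ τ : U ⊆ A}. Opens contained in A: ∅.
Taking the union of these: int(A) = ∅.
cl(A) = ⋂ {C closed : A ⊆ C}. Closed sets containing A: {x19, x20, x21, x22}.
Intersecting these: cl(A) = {x19, x20, x21, x22}.
∂A = cl(A) ∖ int(A) = {x19, x20, x21, x22} ∖ ∅ = {x19, x20, x21, x22}.


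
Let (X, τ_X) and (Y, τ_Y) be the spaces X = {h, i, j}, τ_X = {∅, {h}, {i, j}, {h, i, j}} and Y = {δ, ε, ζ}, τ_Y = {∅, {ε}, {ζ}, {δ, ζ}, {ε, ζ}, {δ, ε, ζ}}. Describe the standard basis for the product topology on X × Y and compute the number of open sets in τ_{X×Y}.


Basis B = {∅ × ∅, {h} × {ε}, {h} × {ζ}, {h} × {δ, ζ}, {h} × {ε, ζ}, {i, j} × {ε}, {i, j} × {ζ}, {h} × {δ, ε, ζ}, {h, i, j} × {ε}, {h, i, j} × {ζ}, {i, j} × {δ, ζ}, {i, j} × {ε, ζ}, {h, i, j} × {δ, ζ}, {h, i, j} × {ε, ζ}, {i, j} × {δ, ε, ζ}, {h, i, j} × {δ, ε, ζ}}; |τ_{X×Y}| = 36.

Enumerate products U × V with U ∈ τ_X, V ∈ τ_Y (deduplicated):
  ∅ × ∅ = {} (∅)
  {h} × {ε} = {(h,ε)}
  {h} × {ζ} = {(h,ζ)}
  {h} × {δ, ζ} = {(h,δ), (h,ζ)}
  {h} × {ε, ζ} = {(h,ε), (h,ζ)}
  {i, j} × {ε} = {(i,ε), (j,ε)}
  {i, j} × {ζ} = {(i,ζ), (j,ζ)}
  {h} × {δ, ε, ζ} = {(h,δ), (h,ε), (h,ζ)}
  {h, i, j} × {ε} = {(h,ε), (i,ε), (j,ε)}
  {h, i, j} × {ζ} = {(h,ζ), (i,ζ), (j,ζ)}
  {i, j} × {δ, ζ} = {(i,δ), (i,ζ), (j,δ), (j,ζ)}
  {i, j} × {ε, ζ} = {(i,ε), (i,ζ), (j,ε), (j,ζ)}
  {h, i, j} × {δ, ζ} = {(h,δ), (h,ζ), (i,δ), (i,ζ), (j,δ), (j,ζ)}
  {h, i, j} × {ε, ζ} = {(h,ε), (h,ζ), (i,ε), (i,ζ), (j,ε), (j,ζ)}
  {i, j} × {δ, ε, ζ} = {(i,δ), (i,ε), (i,ζ), (j,δ), (j,ε), (j,ζ)}
  {h, i, j} × {δ, ε, ζ} = {(h,δ), (h,ε), (h,ζ), (i,δ), (i,ε), (i,ζ), (j,δ), (j,ε), (j,ζ)}
These 16 distinct sets form the basis B.
Close under arbitrary unions to get τ_{X×Y}; counting gives |τ_{X×Y}| = 36.


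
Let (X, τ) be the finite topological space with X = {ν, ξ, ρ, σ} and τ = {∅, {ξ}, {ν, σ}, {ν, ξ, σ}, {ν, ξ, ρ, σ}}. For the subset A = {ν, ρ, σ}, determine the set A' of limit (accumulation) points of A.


A' = {ν, ρ, σ}

For each x ∈ X, list the open sets U ∈ τ with x ∈ U, then check whether U ∩ (A ∖ {x}) ≠ ∅ for every such U.
  x = ν: opens ∋ x are {ν, σ}, {ν, ξ, σ}, {ν, ξ, ρ, σ}; each meets A ∖ {ν}, so x IS a limit point.
  x = ξ: open {ξ} ∋ x has {ξ} ∩ (A ∖ {ξ}) = ∅, so x is NOT a limit point.
  x = ρ: opens ∋ x are {ν, ξ, ρ, σ}; each meets A ∖ {ρ}, so x IS a limit point.
  x = σ: opens ∋ x are {ν, σ}, {ν, ξ, σ}, {ν, ξ, ρ, σ}; each meets A ∖ {σ}, so x IS a limit point.
Collecting: A' = {ν, ρ, σ}.


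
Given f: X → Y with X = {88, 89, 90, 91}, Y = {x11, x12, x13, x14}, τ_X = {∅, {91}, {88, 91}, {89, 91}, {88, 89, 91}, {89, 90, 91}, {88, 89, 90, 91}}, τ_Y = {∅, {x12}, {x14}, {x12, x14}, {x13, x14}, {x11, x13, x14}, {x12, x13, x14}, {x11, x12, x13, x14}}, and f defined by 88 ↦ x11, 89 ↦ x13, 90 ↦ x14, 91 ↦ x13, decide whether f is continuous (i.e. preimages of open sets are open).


f is NOT continuous.

Compute f^{-1}(U) for each U ∈ τ_Y:
  U = ∅: f^{-1}(U) = ∅ ∈ τ_X ✓.
  U = {x12}: f^{-1}(U) = ∅ ∈ τ_X ✓.
  U = {x14}: f^{-1}(U) = {90} ∉ τ_X ✗.
  U = {x12, x14}: f^{-1}(U) = {90} ∉ τ_X ✗.
  U = {x13, x14}: f^{-1}(U) = {89, 90, 91} ∈ τ_X ✓.
  U = {x11, x13, x14}: f^{-1}(U) = {88, 89, 90, 91} ∈ τ_X ✓.
  U = {x12, x13, x14}: f^{-1}(U) = {89, 90, 91} ∈ τ_X ✓.
  U = {x11, x12, x13, x14}: f^{-1}(U) = {88, 89, 90, 91} ∈ τ_X ✓.
Found U = {x14} with f^{-1}(U) = {90} not in τ_X. Therefore f is NOT continuous.


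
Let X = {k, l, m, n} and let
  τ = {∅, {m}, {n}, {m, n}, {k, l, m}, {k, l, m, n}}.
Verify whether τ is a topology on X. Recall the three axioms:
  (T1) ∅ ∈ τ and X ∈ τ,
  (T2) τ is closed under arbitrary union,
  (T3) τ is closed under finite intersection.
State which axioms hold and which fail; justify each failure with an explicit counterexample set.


τ IS a topology on X.

Axiom (T1): ∅ ∈ τ? Yes; X ∈ τ? Yes.
Axiom (T2/T3): check pairwise unions and intersections of members of τ.
All pairwise intersections and unions checked — each lies in τ. Therefore τ satisfies (T1), (T2), (T3): it IS a topology on X.


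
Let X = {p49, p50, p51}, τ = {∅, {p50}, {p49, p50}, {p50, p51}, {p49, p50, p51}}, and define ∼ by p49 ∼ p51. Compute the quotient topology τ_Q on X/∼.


X/∼ = {[p49=p51], [p50]}; |τ_Q| = 3.

Equivalence classes: [p49=p51], [p50].
Quotient map π: X → X/∼ sends p49 ↦ [p49=p51], p50 ↦ [p50], p51 ↦ [p49=p51].
For each subset V ⊆ X/∼, compute π^{-1}(V) ⊆ X and check whether π^{-1}(V) ∈ τ. V is open in τ_Q iff π^{-1}(V) ∈ τ.
  V = {}: π^{-1}(V) = ∅ ∈ τ ✓.
  V = {[p49=p51]}: π^{-1}(V) = {p49, p51} ∉ τ ✗.
  V = {[p50]}: π^{-1}(V) = {p50} ∈ τ ✓.
  V = {[p49=p51], [p50]}: π^{-1}(V) = {p49, p50, p51} ∈ τ ✓.
Open sets in the quotient: τ_Q = {{}, {[p50]}, {[p49=p51], [p50]}} (3 elements).


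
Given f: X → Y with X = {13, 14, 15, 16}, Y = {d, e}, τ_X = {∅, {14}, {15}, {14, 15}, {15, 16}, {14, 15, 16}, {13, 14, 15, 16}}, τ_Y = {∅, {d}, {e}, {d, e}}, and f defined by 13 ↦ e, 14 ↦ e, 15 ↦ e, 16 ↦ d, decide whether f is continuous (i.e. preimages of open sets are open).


f is NOT continuous.

Compute f^{-1}(U) for each U ∈ τ_Y:
  U = ∅: f^{-1}(U) = ∅ ∈ τ_X ✓.
  U = {d}: f^{-1}(U) = {16} ∉ τ_X ✗.
  U = {e}: f^{-1}(U) = {13, 14, 15} ∉ τ_X ✗.
  U = {d, e}: f^{-1}(U) = {13, 14, 15, 16} ∈ τ_X ✓.
Found U = {d} with f^{-1}(U) = {16} not in τ_X. Therefore f is NOT continuous.


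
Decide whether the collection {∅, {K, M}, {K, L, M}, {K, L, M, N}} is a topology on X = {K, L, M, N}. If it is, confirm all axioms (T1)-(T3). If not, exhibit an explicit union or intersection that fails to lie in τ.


τ IS a topology on X.

Axiom (T1): ∅ ∈ τ? Yes; X ∈ τ? Yes.
Axiom (T2/T3): check pairwise unions and intersections of members of τ.
All pairwise intersections and unions checked — each lies in τ. Therefore τ satisfies (T1), (T2), (T3): it IS a topology on X.


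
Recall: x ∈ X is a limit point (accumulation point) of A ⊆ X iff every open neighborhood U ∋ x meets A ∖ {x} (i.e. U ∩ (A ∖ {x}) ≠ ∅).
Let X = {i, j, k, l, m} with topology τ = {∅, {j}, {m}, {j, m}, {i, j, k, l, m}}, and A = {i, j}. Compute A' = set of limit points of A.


A' = {i, k, l}

For each x ∈ X, list the open sets U ∈ τ with x ∈ U, then check whether U ∩ (A ∖ {x}) ≠ ∅ for every such U.
  x = i: opens ∋ x are {i, j, k, l, m}; each meets A ∖ {i}, so x IS a limit point.
  x = j: open {j} ∋ x has {j} ∩ (A ∖ {j}) = ∅, so x is NOT a limit point.
  x = k: opens ∋ x are {i, j, k, l, m}; each meets A ∖ {k}, so x IS a limit point.
  x = l: opens ∋ x are {i, j, k, l, m}; each meets A ∖ {l}, so x IS a limit point.
  x = m: open {m} ∋ x has {m} ∩ (A ∖ {m}) = ∅, so x is NOT a limit point.
Collecting: A' = {i, k, l}.


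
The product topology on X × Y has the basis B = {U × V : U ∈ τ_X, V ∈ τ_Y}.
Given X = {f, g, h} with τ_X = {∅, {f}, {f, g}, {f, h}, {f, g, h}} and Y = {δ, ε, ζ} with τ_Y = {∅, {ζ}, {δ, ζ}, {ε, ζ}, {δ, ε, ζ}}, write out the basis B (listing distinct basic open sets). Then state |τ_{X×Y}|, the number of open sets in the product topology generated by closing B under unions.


Basis B = {∅ × ∅, {f} × {ζ}, {f} × {δ, ζ}, {f} × {ε, ζ}, {f, g} × {ζ}, {f, h} × {ζ}, {f} × {δ, ε, ζ}, {f, g, h} × {ζ}, {f, g} × {δ, ζ}, {f, h} × {δ, ζ}, {f, g} × {ε, ζ}, {f, h} × {ε, ζ}, {f, g} × {δ, ε, ζ}, {f, h} × {δ, ε, ζ}, {f, g, h} × {δ, ζ}, {f, g, h} × {ε, ζ}, {f, g, h} × {δ, ε, ζ}}; |τ_{X×Y}| = 48.

Enumerate products U × V with U ∈ τ_X, V ∈ τ_Y (deduplicated):
  ∅ × ∅ = {} (∅)
  {f} × {ζ} = {(f,ζ)}
  {f} × {δ, ζ} = {(f,δ), (f,ζ)}
  {f} × {ε, ζ} = {(f,ε), (f,ζ)}
  {f, g} × {ζ} = {(f,ζ), (g,ζ)}
  {f, h} × {ζ} = {(f,ζ), (h,ζ)}
  {f} × {δ, ε, ζ} = {(f,δ), (f,ε), (f,ζ)}
  {f, g, h} × {ζ} = {(f,ζ), (g,ζ), (h,ζ)}
  {f, g} × {δ, ζ} = {(f,δ), (f,ζ), (g,δ), (g,ζ)}
  {f, h} × {δ, ζ} = {(f,δ), (f,ζ), (h,δ), (h,ζ)}
  {f, g} × {ε, ζ} = {(f,ε), (f,ζ), (g,ε), (g,ζ)}
  {f, h} × {ε, ζ} = {(f,ε), (f,ζ), (h,ε), (h,ζ)}
  {f, g} × {δ, ε, ζ} = {(f,δ), (f,ε), (f,ζ), (g,δ), (g,ε), (g,ζ)}
  {f, h} × {δ, ε, ζ} = {(f,δ), (f,ε), (f,ζ), (h,δ), (h,ε), (h,ζ)}
  {f, g, h} × {δ, ζ} = {(f,δ), (f,ζ), (g,δ), (g,ζ), (h,δ), (h,ζ)}
  {f, g, h} × {ε, ζ} = {(f,ε), (f,ζ), (g,ε), (g,ζ), (h,ε), (h,ζ)}
  {f, g, h} × {δ, ε, ζ} = {(f,δ), (f,ε), (f,ζ), (g,δ), (g,ε), (g,ζ), (h,δ), (h,ε), (h,ζ)}
These 17 distinct sets form the basis B.
Close under arbitrary unions to get τ_{X×Y}; counting gives |τ_{X×Y}| = 48.


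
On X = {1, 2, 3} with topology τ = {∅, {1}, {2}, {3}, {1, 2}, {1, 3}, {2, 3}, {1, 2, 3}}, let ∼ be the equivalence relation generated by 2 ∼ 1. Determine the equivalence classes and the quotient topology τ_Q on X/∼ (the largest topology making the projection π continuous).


X/∼ = {[1=2], [3]}; |τ_Q| = 4.

Equivalence classes: [1=2], [3].
Quotient map π: X → X/∼ sends 1 ↦ [1=2], 2 ↦ [1=2], 3 ↦ [3].
For each subset V ⊆ X/∼, compute π^{-1}(V) ⊆ X and check whether π^{-1}(V) ∈ τ. V is open in τ_Q iff π^{-1}(V) ∈ τ.
  V = {}: π^{-1}(V) = ∅ ∈ τ ✓.
  V = {[1=2]}: π^{-1}(V) = {1, 2} ∈ τ ✓.
  V = {[3]}: π^{-1}(V) = {3} ∈ τ ✓.
  V = {[1=2], [3]}: π^{-1}(V) = {1, 2, 3} ∈ τ ✓.
Open sets in the quotient: τ_Q = {{}, {[1=2]}, {[3]}, {[1=2], [3]}} (4 elements).


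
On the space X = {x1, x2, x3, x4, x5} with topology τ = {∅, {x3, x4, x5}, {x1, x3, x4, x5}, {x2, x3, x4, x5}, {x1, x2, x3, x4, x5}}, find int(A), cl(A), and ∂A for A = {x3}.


int(A) = ∅, cl(A) = {x1, x2, x3, x4, x5}, ∂A = {x1, x2, x3, x4, x5}.

Closed sets in (X, τ) are complements of opens:
  closed(X, τ) = {∅, {x1}, {x2}, {x1, x2}, {x1, x2, x3, x4, x5}}.
int(A) = ⋃ {U ∈ τ : U ⊆ A}. Opens contained in A: ∅.
Taking the union of these: int(A) = ∅.
cl(A) = ⋂ {C closed : A ⊆ C}. Closed sets containing A: {x1, x2, x3, x4, x5}.
Intersecting these: cl(A) = {x1, x2, x3, x4, x5}.
∂A = cl(A) ∖ int(A) = {x1, x2, x3, x4, x5} ∖ ∅ = {x1, x2, x3, x4, x5}.


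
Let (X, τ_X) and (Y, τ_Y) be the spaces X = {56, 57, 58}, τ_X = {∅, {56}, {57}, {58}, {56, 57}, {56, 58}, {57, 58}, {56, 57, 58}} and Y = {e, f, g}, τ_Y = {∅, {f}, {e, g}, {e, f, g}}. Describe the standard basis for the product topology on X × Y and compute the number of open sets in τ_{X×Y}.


Basis B = {∅ × ∅, {56} × {f}, {57} × {f}, {58} × {f}, {56} × {e, g}, {56, 57} × {f}, {56, 58} × {f}, {57} × {e, g}, {57, 58} × {f}, {58} × {e, g}, {56} × {e, f, g}, {56, 57, 58} × {f}, {57} × {e, f, g}, {58} × {e, f, g}, {56, 57} × {e, g}, {56, 58} × {e, g}, {57, 58} × {e, g}, {56, 57} × {e, f, g}, {56, 58} × {e, f, g}, {56, 57, 58} × {e, g}, {57, 58} × {e, f, g}, {56, 57, 58} × {e, f, g}}; |τ_{X×Y}| = 64.

Enumerate products U × V with U ∈ τ_X, V ∈ τ_Y (deduplicated):
  ∅ × ∅ = {} (∅)
  {56} × {f} = {(56,f)}
  {57} × {f} = {(57,f)}
  {58} × {f} = {(58,f)}
  {56} × {e, g} = {(56,e), (56,g)}
  {56, 57} × {f} = {(56,f), (57,f)}
  {56, 58} × {f} = {(56,f), (58,f)}
  {57} × {e, g} = {(57,e), (57,g)}
  {57, 58} × {f} = {(57,f), (58,f)}
  {58} × {e, g} = {(58,e), (58,g)}
  {56} × {e, f, g} = {(56,e), (56,f), (56,g)}
  {56, 57, 58} × {f} = {(56,f), (57,f), (58,f)}
  {57} × {e, f, g} = {(57,e), (57,f), (57,g)}
  {58} × {e, f, g} = {(58,e), (58,f), (58,g)}
  {56, 57} × {e, g} = {(56,e), (56,g), (57,e), (57,g)}
  {56, 58} × {e, g} = {(56,e), (56,g), (58,e), (58,g)}
  {57, 58} × {e, g} = {(57,e), (57,g), (58,e), (58,g)}
  {56, 57} × {e, f, g} = {(56,e), (56,f), (56,g), (57,e), (57,f), (57,g)}
  {56, 58} × {e, f, g} = {(56,e), (56,f), (56,g), (58,e), (58,f), (58,g)}
  {56, 57, 58} × {e, g} = {(56,e), (56,g), (57,e), (57,g), (58,e), (58,g)}
  {57, 58} × {e, f, g} = {(57,e), (57,f), (57,g), (58,e), (58,f), (58,g)}
  {56, 57, 58} × {e, f, g} = {(56,e), (56,f), (56,g), (57,e), (57,f), (57,g), (58,e), (58,f), (58,g)}
These 22 distinct sets form the basis B.
Close under arbitrary unions to get τ_{X×Y}; counting gives |τ_{X×Y}| = 64.


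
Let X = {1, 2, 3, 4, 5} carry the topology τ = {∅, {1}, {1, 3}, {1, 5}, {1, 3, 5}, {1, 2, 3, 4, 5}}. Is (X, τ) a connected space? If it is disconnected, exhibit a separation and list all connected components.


(X, τ) is connected.

Find clopen sets (U ∈ τ with X ∖ U ∈ τ):
  U = ∅, X ∖ U = {1, 2, 3, 4, 5} — both open, so U is clopen.
  U = {1, 2, 3, 4, 5}, X ∖ U = ∅ — both open, so U is clopen.
Only trivial clopens (∅ and X) exist, so (X, τ) is connected.
Compute connected components by grouping points that agree on all clopens:
  component: {1, 2, 3, 4, 5}


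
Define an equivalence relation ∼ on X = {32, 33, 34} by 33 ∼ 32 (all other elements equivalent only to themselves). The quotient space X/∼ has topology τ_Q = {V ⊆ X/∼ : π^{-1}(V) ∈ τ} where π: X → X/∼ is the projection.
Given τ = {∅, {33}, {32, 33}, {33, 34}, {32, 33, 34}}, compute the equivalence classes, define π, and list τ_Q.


X/∼ = {[32=33], [34]}; |τ_Q| = 3.

Equivalence classes: [32=33], [34].
Quotient map π: X → X/∼ sends 32 ↦ [32=33], 33 ↦ [32=33], 34 ↦ [34].
For each subset V ⊆ X/∼, compute π^{-1}(V) ⊆ X and check whether π^{-1}(V) ∈ τ. V is open in τ_Q iff π^{-1}(V) ∈ τ.
  V = {}: π^{-1}(V) = ∅ ∈ τ ✓.
  V = {[32=33]}: π^{-1}(V) = {32, 33} ∈ τ ✓.
  V = {[34]}: π^{-1}(V) = {34} ∉ τ ✗.
  V = {[32=33], [34]}: π^{-1}(V) = {32, 33, 34} ∈ τ ✓.
Open sets in the quotient: τ_Q = {{}, {[32=33]}, {[32=33], [34]}} (3 elements).


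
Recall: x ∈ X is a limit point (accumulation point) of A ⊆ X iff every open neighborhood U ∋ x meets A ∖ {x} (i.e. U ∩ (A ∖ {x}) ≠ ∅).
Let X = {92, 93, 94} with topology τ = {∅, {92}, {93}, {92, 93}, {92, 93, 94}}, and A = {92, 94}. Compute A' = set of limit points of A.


A' = {94}

For each x ∈ X, list the open sets U ∈ τ with x ∈ U, then check whether U ∩ (A ∖ {x}) ≠ ∅ for every such U.
  x = 92: open {92} ∋ x has {92} ∩ (A ∖ {92}) = ∅, so x is NOT a limit point.
  x = 93: open {93} ∋ x has {93} ∩ (A ∖ {93}) = ∅, so x is NOT a limit point.
  x = 94: opens ∋ x are {92, 93, 94}; each meets A ∖ {94}, so x IS a limit point.
Collecting: A' = {94}.


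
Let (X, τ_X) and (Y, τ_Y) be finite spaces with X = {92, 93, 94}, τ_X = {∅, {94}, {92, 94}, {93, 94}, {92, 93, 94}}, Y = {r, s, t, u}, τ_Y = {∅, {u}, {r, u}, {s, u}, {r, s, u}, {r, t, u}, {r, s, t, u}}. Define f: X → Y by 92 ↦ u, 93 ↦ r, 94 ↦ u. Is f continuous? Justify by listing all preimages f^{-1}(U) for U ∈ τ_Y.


f IS continuous.

Compute f^{-1}(U) for each U ∈ τ_Y:
  U = ∅: f^{-1}(U) = ∅ ∈ τ_X ✓.
  U = {u}: f^{-1}(U) = {92, 94} ∈ τ_X ✓.
  U = {r, u}: f^{-1}(U) = {92, 93, 94} ∈ τ_X ✓.
  U = {s, u}: f^{-1}(U) = {92, 94} ∈ τ_X ✓.
  U = {r, s, u}: f^{-1}(U) = {92, 93, 94} ∈ τ_X ✓.
  U = {r, t, u}: f^{-1}(U) = {92, 93, 94} ∈ τ_X ✓.
  U = {r, s, t, u}: f^{-1}(U) = {92, 93, 94} ∈ τ_X ✓.
Every preimage lies in τ_X, so f IS continuous.


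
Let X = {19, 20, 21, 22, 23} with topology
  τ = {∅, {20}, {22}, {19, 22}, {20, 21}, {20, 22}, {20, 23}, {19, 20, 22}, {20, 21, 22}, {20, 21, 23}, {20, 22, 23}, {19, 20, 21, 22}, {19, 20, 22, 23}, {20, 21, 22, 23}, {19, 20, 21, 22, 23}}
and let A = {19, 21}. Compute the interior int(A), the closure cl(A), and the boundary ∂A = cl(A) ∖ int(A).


int(A) = ∅, cl(A) = {19, 21}, ∂A = {19, 21}.

Closed sets in (X, τ) are complements of opens:
  closed(X, τ) = {∅, {19}, {21}, {23}, {19, 21}, {19, 22}, {19, 23}, {21, 23}, {19, 21, 22}, {19, 21, 23}, {19, 22, 23}, {20, 21, 23}, {19, 20, 21, 23}, {19, 21, 22, 23}, {19, 20, 21, 22, 23}}.
int(A) = ⋃ {U ∈ τ : U ⊆ A}. Opens contained in A: ∅.
Taking the union of these: int(A) = ∅.
cl(A) = ⋂ {C closed : A ⊆ C}. Closed sets containing A: {19, 21}, {19, 21, 22}, {19, 21, 23}, {19, 20, 21, 23}, {19, 21, 22, 23}, {19, 20, 21, 22, 23}.
Intersecting these: cl(A) = {19, 21}.
∂A = cl(A) ∖ int(A) = {19, 21} ∖ ∅ = {19, 21}.


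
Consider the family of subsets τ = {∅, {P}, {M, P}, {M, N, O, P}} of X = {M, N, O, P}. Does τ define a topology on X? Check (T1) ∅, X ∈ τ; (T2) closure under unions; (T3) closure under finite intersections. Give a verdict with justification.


τ IS a topology on X.

Axiom (T1): ∅ ∈ τ? Yes; X ∈ τ? Yes.
Axiom (T2/T3): check pairwise unions and intersections of members of τ.
All pairwise intersections and unions checked — each lies in τ. Therefore τ satisfies (T1), (T2), (T3): it IS a topology on X.


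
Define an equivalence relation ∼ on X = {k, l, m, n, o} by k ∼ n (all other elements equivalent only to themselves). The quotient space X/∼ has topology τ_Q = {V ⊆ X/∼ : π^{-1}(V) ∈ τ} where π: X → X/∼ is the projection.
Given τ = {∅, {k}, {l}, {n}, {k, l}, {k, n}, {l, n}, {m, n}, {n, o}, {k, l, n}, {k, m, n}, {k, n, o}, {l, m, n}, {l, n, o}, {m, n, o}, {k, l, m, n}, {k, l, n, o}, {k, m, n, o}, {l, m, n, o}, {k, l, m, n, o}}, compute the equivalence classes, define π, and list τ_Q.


X/∼ = {[k=n], [l], [m], [o]}; |τ_Q| = 10.

Equivalence classes: [k=n], [l], [m], [o].
Quotient map π: X → X/∼ sends k ↦ [k=n], l ↦ [l], m ↦ [m], n ↦ [k=n], o ↦ [o].
For each subset V ⊆ X/∼, compute π^{-1}(V) ⊆ X and check whether π^{-1}(V) ∈ τ. V is open in τ_Q iff π^{-1}(V) ∈ τ.
  V = {}: π^{-1}(V) = ∅ ∈ τ ✓.
  V = {[k=n]}: π^{-1}(V) = {k, n} ∈ τ ✓.
  V = {[l]}: π^{-1}(V) = {l} ∈ τ ✓.
  V = {[k=n], [l]}: π^{-1}(V) = {k, l, n} ∈ τ ✓.
  V = {[m]}: π^{-1}(V) = {m} ∉ τ ✗.
  V = {[k=n], [m]}: π^{-1}(V) = {k, m, n} ∈ τ ✓.
  V = {[l], [m]}: π^{-1}(V) = {l, m} ∉ τ ✗.
  V = {[k=n], [l], [m]}: π^{-1}(V) = {k, l, m, n} ∈ τ ✓.
  V = {[o]}: π^{-1}(V) = {o} ∉ τ ✗.
  V = {[k=n], [o]}: π^{-1}(V) = {k, n, o} ∈ τ ✓.
  V = {[l], [o]}: π^{-1}(V) = {l, o} ∉ τ ✗.
  V = {[k=n], [l], [o]}: π^{-1}(V) = {k, l, n, o} ∈ τ ✓.
  V = {[m], [o]}: π^{-1}(V) = {m, o} ∉ τ ✗.
  V = {[k=n], [m], [o]}: π^{-1}(V) = {k, m, n, o} ∈ τ ✓.
  V = {[l], [m], [o]}: π^{-1}(V) = {l, m, o} ∉ τ ✗.
  V = {[k=n], [l], [m], [o]}: π^{-1}(V) = {k, l, m, n, o} ∈ τ ✓.
Open sets in the quotient: τ_Q = {{}, {[k=n]}, {[l]}, {[k=n], [l]}, {[k=n], [m]}, {[k=n], [l], [m]}, {[k=n], [o]}, {[k=n], [l], [o]}, {[k=n], [m], [o]}, {[k=n], [l], [m], [o]}} (10 elements).


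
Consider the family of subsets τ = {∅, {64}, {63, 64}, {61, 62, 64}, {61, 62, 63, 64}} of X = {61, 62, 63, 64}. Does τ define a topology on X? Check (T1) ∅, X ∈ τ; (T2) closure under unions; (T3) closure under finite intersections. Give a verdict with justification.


τ IS a topology on X.

Axiom (T1): ∅ ∈ τ? Yes; X ∈ τ? Yes.
Axiom (T2/T3): check pairwise unions and intersections of members of τ.
All pairwise intersections and unions checked — each lies in τ. Therefore τ satisfies (T1), (T2), (T3): it IS a topology on X.


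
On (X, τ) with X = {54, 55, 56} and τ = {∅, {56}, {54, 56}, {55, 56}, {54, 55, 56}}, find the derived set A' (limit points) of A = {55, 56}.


A' = {54, 55}

For each x ∈ X, list the open sets U ∈ τ with x ∈ U, then check whether U ∩ (A ∖ {x}) ≠ ∅ for every such U.
  x = 54: opens ∋ x are {54, 56}, {54, 55, 56}; each meets A ∖ {54}, so x IS a limit point.
  x = 55: opens ∋ x are {55, 56}, {54, 55, 56}; each meets A ∖ {55}, so x IS a limit point.
  x = 56: open {56} ∋ x has {56} ∩ (A ∖ {56}) = ∅, so x is NOT a limit point.
Collecting: A' = {54, 55}.
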